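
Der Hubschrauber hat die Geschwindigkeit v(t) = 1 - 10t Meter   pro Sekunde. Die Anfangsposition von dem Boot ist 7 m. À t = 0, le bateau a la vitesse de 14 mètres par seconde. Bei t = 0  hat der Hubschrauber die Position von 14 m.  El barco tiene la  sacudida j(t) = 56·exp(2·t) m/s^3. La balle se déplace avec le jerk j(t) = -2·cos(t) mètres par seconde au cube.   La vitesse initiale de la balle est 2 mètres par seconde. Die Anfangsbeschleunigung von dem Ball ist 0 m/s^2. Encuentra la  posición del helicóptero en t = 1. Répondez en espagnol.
Partiendo de la velocidad v(t) = 1 - 10·t, tomamos 1 integral. La integral de la velocidad es la posición. Usando x(0) = 14, obtenemos x(t) = -5·t^2 + t + 14. De la ecuación de la posición x(t) = -5·t^2 + t + 14, sustituimos t = 1 para obtener x = 10.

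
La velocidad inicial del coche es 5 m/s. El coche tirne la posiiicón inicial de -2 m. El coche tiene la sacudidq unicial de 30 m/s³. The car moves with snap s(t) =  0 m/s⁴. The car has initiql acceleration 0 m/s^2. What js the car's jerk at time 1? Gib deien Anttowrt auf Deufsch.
Ausgehend von dem Snap s(t) = 0, nehmen wir 1 Stammfunktion. Durch Integration von dem Snap und Verwendung der Anfangsbedingung j(0) = 30, erhalten wir j(t) = 30. Aus der Gleichung für den Ruck j(t) = 30, setzen wir t = 1 ein und erhalten j = 30.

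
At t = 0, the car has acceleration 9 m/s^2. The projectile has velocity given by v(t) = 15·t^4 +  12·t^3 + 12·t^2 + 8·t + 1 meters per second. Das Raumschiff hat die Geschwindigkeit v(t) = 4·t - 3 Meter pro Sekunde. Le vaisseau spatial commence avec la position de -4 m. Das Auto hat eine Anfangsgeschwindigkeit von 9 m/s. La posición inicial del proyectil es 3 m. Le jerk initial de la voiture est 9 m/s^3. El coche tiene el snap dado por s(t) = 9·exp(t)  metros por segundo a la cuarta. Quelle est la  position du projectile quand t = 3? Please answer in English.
We must find the antiderivative of our velocity equation v(t) = 15·t^4 + 12·t^3 + 12·t^2 + 8·t + 1 1 time. Taking ∫v(t)dt and applying x(0) = 3, we find x(t) = 3·t^5 + 3·t^4 + 4·t^3 + 4·t^2 + t + 3. We have position x(t) = 3·t^5 + 3·t^4 + 4·t^3 + 4·t^2 + t + 3. Substituting t = 3: x(3) = 1122.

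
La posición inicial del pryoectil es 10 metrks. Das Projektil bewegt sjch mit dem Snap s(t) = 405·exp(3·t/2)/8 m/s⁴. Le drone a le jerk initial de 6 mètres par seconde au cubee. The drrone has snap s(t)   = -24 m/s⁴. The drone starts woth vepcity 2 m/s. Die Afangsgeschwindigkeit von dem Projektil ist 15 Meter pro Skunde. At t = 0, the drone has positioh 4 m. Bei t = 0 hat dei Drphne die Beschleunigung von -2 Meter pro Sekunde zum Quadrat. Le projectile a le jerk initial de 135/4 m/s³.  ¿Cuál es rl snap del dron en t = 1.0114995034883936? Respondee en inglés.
We have snap s(t) = -24. Substituting t = 1.0114995034883936: s(1.0114995034883936) = -24.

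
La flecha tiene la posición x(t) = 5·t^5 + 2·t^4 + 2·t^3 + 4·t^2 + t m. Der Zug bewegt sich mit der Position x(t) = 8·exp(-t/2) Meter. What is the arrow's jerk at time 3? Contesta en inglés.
To solve this, we need to take 3 derivatives of our position equation x(t) = 5·t^5 + 2·t^4 + 2·t^3 + 4·t^2 + t. Taking d/dt of x(t), we find v(t) = 25·t^4 + 8·t^3 + 6·t^2 + 8·t + 1. The derivative of velocity gives acceleration: a(t) = 100·t^3 + 24·t^2 + 12·t + 8. Differentiating acceleration, we get jerk: j(t) = 300·t^2 + 48·t + 12. We have jerk j(t) = 300·t^2 + 48·t + 12. Substituting t = 3: j(3) = 2856.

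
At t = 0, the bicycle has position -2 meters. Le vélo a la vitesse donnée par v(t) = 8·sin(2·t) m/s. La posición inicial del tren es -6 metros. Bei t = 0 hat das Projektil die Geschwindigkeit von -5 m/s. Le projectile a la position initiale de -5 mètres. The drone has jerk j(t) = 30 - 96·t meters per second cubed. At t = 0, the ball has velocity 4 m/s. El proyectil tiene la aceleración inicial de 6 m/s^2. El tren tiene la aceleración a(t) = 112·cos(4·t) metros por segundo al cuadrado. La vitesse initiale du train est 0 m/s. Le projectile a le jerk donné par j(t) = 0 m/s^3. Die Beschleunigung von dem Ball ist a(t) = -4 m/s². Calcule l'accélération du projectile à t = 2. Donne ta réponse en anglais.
To find the answer, we compute 1 integral of j(t) = 0. Taking ∫j(t)dt and applying a(0) = 6, we find a(t) = 6. We have acceleration a(t) = 6. Substituting t = 2: a(2) = 6.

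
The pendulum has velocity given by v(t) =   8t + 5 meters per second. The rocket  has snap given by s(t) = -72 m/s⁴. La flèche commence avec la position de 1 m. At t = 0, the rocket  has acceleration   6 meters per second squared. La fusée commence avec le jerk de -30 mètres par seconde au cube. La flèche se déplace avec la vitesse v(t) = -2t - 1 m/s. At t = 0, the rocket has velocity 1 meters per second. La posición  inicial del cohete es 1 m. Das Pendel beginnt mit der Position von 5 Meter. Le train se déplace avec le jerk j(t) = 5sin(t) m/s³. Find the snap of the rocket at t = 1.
We have snap s(t) = -72. Substituting t = 1: s(1) = -72.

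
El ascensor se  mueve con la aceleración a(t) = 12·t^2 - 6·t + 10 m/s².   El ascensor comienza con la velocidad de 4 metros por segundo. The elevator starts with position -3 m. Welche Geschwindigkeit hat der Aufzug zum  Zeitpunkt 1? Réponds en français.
Nous devons intégrer notre équation de l'accélération a(t) = 12·t^2 - 6·t + 10 1 fois. L'intégrale de l'accélération est la vitesse. En utilisant v(0) = 4, nous obtenons v(t) = 4·t^3 - 3·t^2 + 10·t + 4. De l'équation de la vitesse v(t) = 4·t^3 - 3·t^2 + 10·t + 4, nous substituons t = 1 pour obtenir v = 15.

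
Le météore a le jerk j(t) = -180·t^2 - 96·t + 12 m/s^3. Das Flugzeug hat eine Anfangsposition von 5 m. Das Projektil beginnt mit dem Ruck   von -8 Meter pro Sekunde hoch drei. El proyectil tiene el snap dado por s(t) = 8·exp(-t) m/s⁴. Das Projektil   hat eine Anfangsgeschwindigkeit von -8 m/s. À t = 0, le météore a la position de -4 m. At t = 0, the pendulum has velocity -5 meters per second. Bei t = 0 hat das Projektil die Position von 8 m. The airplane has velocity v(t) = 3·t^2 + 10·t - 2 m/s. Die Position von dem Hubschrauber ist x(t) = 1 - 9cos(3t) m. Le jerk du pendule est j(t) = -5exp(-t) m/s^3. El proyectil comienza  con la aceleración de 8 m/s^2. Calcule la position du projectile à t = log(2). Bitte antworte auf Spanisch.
Partiendo del snap s(t) = 8·exp(-t), tomamos 4 integrales. La antiderivada del snap, con j(0) = -8, da la sacudida: j(t) = -8·exp(-t). La integral de la sacudida es la aceleración. Usando a(0) = 8, obtenemos a(t) = 8·exp(-t). La integral de la aceleración, con v(0) = -8, da la velocidad: v(t) = -8·exp(-t). Integrando la velocidad y usando la condición inicial x(0) = 8, obtenemos x(t) = 8·exp(-t). Usando x(t) = 8·exp(-t) y sustituyendo t = log(2), encontramos x = 4.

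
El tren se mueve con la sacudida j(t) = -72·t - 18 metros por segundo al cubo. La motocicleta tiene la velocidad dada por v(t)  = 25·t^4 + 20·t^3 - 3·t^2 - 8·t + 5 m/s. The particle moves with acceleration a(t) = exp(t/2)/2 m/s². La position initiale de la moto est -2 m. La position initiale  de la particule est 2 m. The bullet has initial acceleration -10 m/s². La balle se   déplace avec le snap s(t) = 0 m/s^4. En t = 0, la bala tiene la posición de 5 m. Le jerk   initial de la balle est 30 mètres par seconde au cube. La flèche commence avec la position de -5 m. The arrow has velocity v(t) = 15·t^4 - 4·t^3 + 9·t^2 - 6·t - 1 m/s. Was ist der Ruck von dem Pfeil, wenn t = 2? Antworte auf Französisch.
En partant de la vitesse v(t) = 15·t^4 - 4·t^3 + 9·t^2 - 6·t - 1, nous prenons 2 dérivées. En prenant d/dt de v(t), nous trouvons a(t) = 60·t^3 - 12·t^2 + 18·t - 6. En dérivant l'accélération, nous obtenons le jerk: j(t) = 180·t^2 - 24·t + 18. Nous avons le jerk j(t) = 180·t^2 - 24·t + 18. En substituant t = 2: j(2) = 690.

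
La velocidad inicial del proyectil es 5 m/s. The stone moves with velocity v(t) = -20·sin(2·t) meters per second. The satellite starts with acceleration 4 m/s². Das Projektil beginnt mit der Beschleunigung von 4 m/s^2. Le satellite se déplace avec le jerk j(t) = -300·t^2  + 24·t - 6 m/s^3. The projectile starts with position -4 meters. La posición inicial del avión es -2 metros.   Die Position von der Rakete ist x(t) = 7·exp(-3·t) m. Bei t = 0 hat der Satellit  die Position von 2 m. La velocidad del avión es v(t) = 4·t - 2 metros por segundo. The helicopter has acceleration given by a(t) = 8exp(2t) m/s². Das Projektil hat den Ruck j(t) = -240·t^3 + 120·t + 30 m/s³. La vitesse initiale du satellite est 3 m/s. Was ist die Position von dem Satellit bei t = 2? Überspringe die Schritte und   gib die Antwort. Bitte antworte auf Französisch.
À t = 2, x = -136.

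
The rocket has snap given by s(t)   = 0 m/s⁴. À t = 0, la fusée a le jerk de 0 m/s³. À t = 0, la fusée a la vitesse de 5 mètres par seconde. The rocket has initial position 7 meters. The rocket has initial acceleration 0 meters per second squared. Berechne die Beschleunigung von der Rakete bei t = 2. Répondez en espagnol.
Partiendo del snap s(t) = 0, tomamos 2 antiderivadas. Tomando ∫s(t)dt y aplicando j(0) = 0, encontramos j(t) = 0. Tomando ∫j(t)dt y aplicando a(0) = 0, encontramos a(t) = 0. De la ecuación de la aceleración a(t) = 0, sustituimos t = 2 para obtener a = 0.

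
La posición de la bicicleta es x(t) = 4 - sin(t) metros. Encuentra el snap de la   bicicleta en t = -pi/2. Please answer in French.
Nous devons dériver notre équation de la position x(t) = 4 - sin(t) 4 fois. En prenant d/dt de x(t), nous trouvons v(t) = -cos(t). En prenant d/dt de v(t), nous trouvons a(t) = sin(t). En prenant d/dt de a(t), nous trouvons j(t) = cos(t). La dérivée du jerk donne le snap: s(t) = -sin(t). En utilisant s(t) = -sin(t) et en substituant t = -pi/2, nous trouvons s = 1.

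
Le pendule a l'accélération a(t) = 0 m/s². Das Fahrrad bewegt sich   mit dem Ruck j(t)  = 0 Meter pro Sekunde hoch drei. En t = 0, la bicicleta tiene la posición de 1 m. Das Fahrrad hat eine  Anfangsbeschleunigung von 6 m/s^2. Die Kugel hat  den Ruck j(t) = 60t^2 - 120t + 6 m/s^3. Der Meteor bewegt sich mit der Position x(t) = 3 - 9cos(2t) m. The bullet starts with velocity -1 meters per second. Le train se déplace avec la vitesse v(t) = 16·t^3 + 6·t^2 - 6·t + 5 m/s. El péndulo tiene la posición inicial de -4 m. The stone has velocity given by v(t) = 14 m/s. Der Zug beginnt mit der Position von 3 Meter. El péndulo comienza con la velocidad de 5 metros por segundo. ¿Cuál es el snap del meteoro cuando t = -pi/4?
Para resolver esto, necesitamos tomar 4 derivadas de nuestra ecuación de la posición x(t) = 3 - 9·cos(2·t). La derivada de la posición da la velocidad: v(t) = 18·sin(2·t). La derivada de la velocidad da la aceleración: a(t) = 36·cos(2·t). Derivando la aceleración, obtenemos la sacudida: j(t) = -72·sin(2·t). La derivada de la sacudida da el snap: s(t) = -144·cos(2·t). Usando s(t) = -144·cos(2·t) y sustituyendo t = -pi/4, encontramos s = 0.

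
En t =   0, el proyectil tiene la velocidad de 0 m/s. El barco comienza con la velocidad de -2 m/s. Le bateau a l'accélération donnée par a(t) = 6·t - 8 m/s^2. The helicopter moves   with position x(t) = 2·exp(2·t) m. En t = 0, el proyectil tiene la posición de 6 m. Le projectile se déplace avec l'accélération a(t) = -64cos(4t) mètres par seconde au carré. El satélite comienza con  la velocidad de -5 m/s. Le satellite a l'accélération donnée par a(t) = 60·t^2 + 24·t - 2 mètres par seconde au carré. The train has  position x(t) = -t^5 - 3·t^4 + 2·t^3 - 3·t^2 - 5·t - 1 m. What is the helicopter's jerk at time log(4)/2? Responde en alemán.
Wir müssen unsere Gleichung für die Position x(t) = 2·exp(2·t) 3-mal ableiten. Durch Ableiten von der Position erhalten wir die Geschwindigkeit: v(t) = 4·exp(2·t). Die Ableitung von der Geschwindigkeit ergibt die Beschleunigung: a(t) = 8·exp(2·t). Die Ableitung von der Beschleunigung ergibt den Ruck: j(t) = 16·exp(2·t). Mit j(t) = 16·exp(2·t) und Einsetzen von t = log(4)/2, finden wir j = 64.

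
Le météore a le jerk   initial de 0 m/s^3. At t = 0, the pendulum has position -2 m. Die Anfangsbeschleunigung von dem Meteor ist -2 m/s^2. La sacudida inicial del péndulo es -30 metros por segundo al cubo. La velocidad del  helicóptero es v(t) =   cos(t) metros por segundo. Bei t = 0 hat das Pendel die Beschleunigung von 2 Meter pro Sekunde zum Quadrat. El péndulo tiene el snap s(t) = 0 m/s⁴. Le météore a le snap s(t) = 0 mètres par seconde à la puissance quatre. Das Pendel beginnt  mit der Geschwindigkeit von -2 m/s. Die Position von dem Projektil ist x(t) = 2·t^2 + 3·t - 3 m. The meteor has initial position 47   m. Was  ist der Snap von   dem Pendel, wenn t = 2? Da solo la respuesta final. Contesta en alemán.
Die Antwort ist 0.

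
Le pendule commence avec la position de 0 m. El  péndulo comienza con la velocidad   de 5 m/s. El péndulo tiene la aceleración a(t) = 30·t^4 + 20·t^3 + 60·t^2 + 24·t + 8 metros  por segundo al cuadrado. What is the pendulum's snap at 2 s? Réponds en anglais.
To solve this, we need to take 2 derivatives of our acceleration equation a(t) = 30·t^4 + 20·t^3 + 60·t^2 + 24·t + 8. The derivative of acceleration gives jerk: j(t) = 120·t^3 + 60·t^2 + 120·t + 24. The derivative of jerk gives snap: s(t) = 360·t^2 + 120·t + 120. Using s(t) = 360·t^2 + 120·t + 120 and substituting t = 2, we find s = 1800.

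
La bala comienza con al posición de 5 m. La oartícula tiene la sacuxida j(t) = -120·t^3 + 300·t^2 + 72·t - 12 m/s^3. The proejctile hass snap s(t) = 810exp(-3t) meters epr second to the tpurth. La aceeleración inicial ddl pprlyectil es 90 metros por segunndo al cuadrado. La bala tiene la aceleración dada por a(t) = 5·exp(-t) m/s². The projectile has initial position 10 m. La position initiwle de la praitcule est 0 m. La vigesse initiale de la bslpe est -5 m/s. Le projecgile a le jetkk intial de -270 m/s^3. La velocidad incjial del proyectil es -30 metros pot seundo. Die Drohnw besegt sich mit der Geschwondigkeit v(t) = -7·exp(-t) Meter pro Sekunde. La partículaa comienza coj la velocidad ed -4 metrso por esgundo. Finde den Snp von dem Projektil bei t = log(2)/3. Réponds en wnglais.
We have snap s(t) = 810·exp(-3·t). Substituting t = log(2)/3: s(log(2)/3) = 405.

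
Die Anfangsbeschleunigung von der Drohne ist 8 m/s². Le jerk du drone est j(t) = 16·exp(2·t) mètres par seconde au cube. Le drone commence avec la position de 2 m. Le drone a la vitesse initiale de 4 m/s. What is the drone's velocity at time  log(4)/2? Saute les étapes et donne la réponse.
v(log(4)/2) = 16.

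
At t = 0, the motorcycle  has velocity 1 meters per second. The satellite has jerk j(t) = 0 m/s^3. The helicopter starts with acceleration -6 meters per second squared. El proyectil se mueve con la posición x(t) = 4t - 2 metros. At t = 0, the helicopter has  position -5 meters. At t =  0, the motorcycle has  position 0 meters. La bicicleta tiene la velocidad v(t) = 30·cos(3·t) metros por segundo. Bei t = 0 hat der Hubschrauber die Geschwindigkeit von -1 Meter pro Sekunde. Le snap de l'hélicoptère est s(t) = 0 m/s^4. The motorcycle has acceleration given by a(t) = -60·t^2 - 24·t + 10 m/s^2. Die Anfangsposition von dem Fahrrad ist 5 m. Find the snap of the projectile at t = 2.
We must differentiate our position equation x(t) = 4·t - 2 4 times. The derivative of position gives velocity: v(t) = 4. Differentiating velocity, we get acceleration: a(t) = 0. The derivative of acceleration gives jerk: j(t) = 0. Differentiating jerk, we get snap: s(t) = 0. From the given snap equation s(t) = 0, we substitute t = 2 to get s = 0.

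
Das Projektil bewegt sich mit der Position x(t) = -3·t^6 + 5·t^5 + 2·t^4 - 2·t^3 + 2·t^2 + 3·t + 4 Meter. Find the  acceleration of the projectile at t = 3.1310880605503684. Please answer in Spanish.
Partiendo de la posición x(t) = -3·t^6 + 5·t^5 + 2·t^4 - 2·t^3 + 2·t^2 + 3·t + 4, tomamos 2 derivadas. Derivando la posición, obtenemos la velocidad: v(t) = -18·t^5 + 25·t^4 + 8·t^3 - 6·t^2 + 4·t + 3. La derivada de la velocidad da la aceleración: a(t) = -90·t^4 + 100·t^3 + 24·t^2 - 12·t + 4. Tenemos la aceleración a(t) = -90·t^4 + 100·t^3 + 24·t^2 - 12·t + 4. Sustituyendo t = 3.1310880605503684: a(3.1310880605503684) = -5378.80524990026.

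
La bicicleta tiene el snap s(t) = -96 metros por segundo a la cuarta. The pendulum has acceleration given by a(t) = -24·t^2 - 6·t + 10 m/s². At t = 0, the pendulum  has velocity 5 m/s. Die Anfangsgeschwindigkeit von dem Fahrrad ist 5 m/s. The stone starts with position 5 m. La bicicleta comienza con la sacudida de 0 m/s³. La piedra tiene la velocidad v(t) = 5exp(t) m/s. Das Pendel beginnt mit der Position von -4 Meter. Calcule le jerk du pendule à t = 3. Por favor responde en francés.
Pour résoudre ceci, nous devons prendre 1 dérivée de notre équation de l'accélération a(t) = -24·t^2 - 6·t + 10. En dérivant l'accélération, nous obtenons le jerk: j(t) = -48·t - 6. En utilisant j(t) = -48·t - 6 et en substituant t = 3, nous trouvons j = -150.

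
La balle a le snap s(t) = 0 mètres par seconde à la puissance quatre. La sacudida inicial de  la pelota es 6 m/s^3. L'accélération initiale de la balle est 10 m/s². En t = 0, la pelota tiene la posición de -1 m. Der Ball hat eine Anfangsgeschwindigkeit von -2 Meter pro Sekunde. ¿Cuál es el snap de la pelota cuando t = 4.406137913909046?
De la ecuación del snap s(t) = 0, sustituimos t = 4.406137913909046 para obtener s = 0.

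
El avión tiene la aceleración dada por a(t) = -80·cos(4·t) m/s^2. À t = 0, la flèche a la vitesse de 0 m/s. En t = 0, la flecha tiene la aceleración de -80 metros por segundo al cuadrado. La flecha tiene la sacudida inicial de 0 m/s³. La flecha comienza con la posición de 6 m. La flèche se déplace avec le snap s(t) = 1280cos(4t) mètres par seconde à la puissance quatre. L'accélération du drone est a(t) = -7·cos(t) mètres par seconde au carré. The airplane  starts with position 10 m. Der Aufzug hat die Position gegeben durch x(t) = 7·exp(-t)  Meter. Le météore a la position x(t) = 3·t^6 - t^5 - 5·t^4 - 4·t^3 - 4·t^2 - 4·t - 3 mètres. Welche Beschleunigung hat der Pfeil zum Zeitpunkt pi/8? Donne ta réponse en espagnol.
Partiendo del snap s(t) = 1280·cos(4·t), tomamos 2 antiderivadas. La integral del snap, con j(0) = 0, da la sacudida: j(t) = 320·sin(4·t). La antiderivada de la sacudida es la aceleración. Usando a(0) = -80, obtenemos a(t) = -80·cos(4·t). De la ecuación de la aceleración a(t) = -80·cos(4·t), sustituimos t = pi/8 para obtener a = 0.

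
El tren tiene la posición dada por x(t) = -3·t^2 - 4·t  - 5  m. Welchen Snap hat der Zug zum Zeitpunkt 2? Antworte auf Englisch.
We must differentiate our position equation x(t) = -3·t^2 - 4·t - 5 4 times. Differentiating position, we get velocity: v(t) = -6·t - 4. Differentiating velocity, we get acceleration: a(t) = -6. Taking d/dt of a(t), we find j(t) = 0. Differentiating jerk, we get snap: s(t) = 0. Using s(t) = 0 and substituting t = 2, we find s = 0.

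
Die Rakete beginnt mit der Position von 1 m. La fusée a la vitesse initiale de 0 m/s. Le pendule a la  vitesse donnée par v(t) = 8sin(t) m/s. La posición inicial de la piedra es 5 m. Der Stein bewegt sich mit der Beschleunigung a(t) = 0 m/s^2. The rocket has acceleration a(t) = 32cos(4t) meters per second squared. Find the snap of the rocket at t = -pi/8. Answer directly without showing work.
The answer is 0.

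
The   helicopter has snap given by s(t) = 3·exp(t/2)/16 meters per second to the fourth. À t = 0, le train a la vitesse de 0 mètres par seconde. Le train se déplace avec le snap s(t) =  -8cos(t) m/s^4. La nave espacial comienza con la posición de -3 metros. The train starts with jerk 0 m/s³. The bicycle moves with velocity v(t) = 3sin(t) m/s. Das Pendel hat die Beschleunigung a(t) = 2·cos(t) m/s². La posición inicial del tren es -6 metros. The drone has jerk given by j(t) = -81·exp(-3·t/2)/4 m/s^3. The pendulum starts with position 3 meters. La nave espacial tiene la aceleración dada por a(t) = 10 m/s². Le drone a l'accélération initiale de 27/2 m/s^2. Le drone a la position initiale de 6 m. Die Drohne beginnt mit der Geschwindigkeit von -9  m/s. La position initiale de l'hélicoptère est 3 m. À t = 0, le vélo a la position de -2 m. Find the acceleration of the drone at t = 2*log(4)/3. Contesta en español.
Partiendo de la sacudida j(t) = -81·exp(-3·t/2)/4, tomamos 1 integral. La antiderivada de la sacudida es la aceleración. Usando a(0) = 27/2, obtenemos a(t) = 27·exp(-3·t/2)/2. Tenemos la aceleración a(t) = 27·exp(-3·t/2)/2. Sustituyendo t = 2*log(4)/3: a(2*log(4)/3) = 27/8.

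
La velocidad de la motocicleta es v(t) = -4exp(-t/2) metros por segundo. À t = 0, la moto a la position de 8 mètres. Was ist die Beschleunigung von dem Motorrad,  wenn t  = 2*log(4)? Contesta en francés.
Nous devons dériver notre équation de la vitesse v(t) = -4·exp(-t/2) 1 fois. En prenant d/dt de v(t), nous trouvons a(t) = 2·exp(-t/2). En utilisant a(t) = 2·exp(-t/2) et en substituant t = 2*log(4), nous trouvons a = 1/2.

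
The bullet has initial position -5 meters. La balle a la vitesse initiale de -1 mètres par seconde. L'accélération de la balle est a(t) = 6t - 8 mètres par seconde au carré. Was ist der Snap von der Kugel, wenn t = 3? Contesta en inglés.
We must differentiate our acceleration equation a(t) = 6·t - 8 2 times. Differentiating acceleration, we get jerk: j(t) = 6. Differentiating jerk, we get snap: s(t) = 0. From the given snap equation s(t) = 0, we substitute t = 3 to get s = 0.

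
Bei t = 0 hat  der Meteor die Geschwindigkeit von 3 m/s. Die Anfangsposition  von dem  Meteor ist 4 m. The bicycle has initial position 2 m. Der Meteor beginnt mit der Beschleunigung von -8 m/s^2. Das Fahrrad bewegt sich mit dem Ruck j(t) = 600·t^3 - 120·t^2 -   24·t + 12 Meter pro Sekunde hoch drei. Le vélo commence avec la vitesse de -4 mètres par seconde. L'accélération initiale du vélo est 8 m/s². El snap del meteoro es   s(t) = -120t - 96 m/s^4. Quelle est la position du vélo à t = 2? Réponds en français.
Pour résoudre ceci, nous devons prendre 3 primitives de notre équation du jerk j(t) = 600·t^3 - 120·t^2 - 24·t + 12. En prenant ∫j(t)dt et en appliquant a(0) = 8, nous trouvons a(t) = 150·t^4 - 40·t^3 - 12·t^2 + 12·t + 8. En intégrant l'accélération et en utilisant la condition initiale v(0) = -4, nous obtenons v(t) = 30·t^5 - 10·t^4 - 4·t^3 + 6·t^2 + 8·t - 4. En intégrant la vitesse et en utilisant la condition initiale x(0) = 2, nous obtenons x(t) = 5·t^6 - 2·t^5 - t^4 + 2·t^3 + 4·t^2 - 4·t + 2. Nous avons la position x(t) = 5·t^6 - 2·t^5 - t^4 + 2·t^3 + 4·t^2 - 4·t + 2. En substituant t = 2: x(2) = 266.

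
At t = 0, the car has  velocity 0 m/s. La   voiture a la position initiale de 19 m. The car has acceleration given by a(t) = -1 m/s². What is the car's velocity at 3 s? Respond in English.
We need to integrate our acceleration equation a(t) = -1 1 time. Integrating acceleration and using the initial condition v(0) = 0, we get v(t) = -t. Using v(t) = -t and substituting t = 3, we find v = -3.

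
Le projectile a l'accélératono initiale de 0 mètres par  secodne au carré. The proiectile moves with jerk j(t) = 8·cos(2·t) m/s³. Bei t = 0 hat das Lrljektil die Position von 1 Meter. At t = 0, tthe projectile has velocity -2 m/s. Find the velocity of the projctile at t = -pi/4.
To solve this, we need to take 2 integrals of our jerk equation j(t) = 8·cos(2·t). The antiderivative of jerk, with a(0) = 0, gives acceleration: a(t) = 4·sin(2·t). The antiderivative of acceleration, with v(0) = -2, gives velocity: v(t) = -2·cos(2·t). We have velocity v(t) = -2·cos(2·t). Substituting t = -pi/4: v(-pi/4) = 0.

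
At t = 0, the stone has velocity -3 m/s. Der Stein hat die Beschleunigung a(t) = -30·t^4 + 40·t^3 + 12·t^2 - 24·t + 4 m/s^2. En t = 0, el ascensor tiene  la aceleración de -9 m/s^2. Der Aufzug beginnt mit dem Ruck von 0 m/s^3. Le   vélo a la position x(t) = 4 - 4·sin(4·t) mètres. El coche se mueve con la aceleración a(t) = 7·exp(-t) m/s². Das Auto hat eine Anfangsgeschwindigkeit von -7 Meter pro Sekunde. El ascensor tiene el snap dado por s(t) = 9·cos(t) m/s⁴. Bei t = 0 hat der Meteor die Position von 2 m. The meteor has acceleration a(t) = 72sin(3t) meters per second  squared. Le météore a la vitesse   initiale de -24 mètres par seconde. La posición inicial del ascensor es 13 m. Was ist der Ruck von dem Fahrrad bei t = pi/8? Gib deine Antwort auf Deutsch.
Ausgehend von der Position x(t) = 4 - 4·sin(4·t), nehmen wir 3 Ableitungen. Die Ableitung von der Position ergibt die Geschwindigkeit: v(t) = -16·cos(4·t). Durch Ableiten von der Geschwindigkeit erhalten wir die Beschleunigung: a(t) = 64·sin(4·t). Die Ableitung von der Beschleunigung ergibt den Ruck: j(t) = 256·cos(4·t). Aus der Gleichung für den Ruck j(t) = 256·cos(4·t), setzen wir t = pi/8 ein und erhalten j = 0.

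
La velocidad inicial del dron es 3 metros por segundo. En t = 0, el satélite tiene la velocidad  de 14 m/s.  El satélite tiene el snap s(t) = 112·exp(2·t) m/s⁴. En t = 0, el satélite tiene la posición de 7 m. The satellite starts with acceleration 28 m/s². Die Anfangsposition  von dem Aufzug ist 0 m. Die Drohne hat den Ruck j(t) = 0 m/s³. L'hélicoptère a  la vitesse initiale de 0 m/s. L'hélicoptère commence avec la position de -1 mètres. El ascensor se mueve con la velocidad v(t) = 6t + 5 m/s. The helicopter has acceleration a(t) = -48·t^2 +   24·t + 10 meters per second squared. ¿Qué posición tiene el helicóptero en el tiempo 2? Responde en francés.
Nous devons trouver la primitive de notre équation de l'accélération a(t) = -48·t^2 + 24·t + 10 2 fois. L'intégrale de l'accélération, avec v(0) = 0, donne la vitesse: v(t) = 2·t·(-8·t^2 + 6·t + 5). La primitive de la vitesse est la position. En utilisant x(0) = -1, nous obtenons x(t) = -4·t^4 + 4·t^3 + 5·t^2 - 1. En utilisant x(t) = -4·t^4 + 4·t^3 + 5·t^2 - 1 et en substituant t = 2, nous trouvons x = -13.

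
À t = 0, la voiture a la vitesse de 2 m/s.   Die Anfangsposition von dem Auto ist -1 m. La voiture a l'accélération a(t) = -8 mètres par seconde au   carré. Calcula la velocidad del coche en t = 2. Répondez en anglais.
To find the answer, we compute 1 antiderivative of a(t) = -8. Taking ∫a(t)dt and applying v(0) = 2, we find v(t) = 2 - 8·t. From the given velocity equation v(t) = 2 - 8·t, we substitute t = 2 to get v = -14.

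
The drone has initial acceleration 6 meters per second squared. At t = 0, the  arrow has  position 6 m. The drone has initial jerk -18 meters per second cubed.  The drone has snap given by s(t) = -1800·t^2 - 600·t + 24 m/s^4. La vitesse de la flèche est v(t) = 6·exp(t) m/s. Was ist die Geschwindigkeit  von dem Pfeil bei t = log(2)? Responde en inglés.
We have velocity v(t) = 6·exp(t). Substituting t = log(2): v(log(2)) = 12.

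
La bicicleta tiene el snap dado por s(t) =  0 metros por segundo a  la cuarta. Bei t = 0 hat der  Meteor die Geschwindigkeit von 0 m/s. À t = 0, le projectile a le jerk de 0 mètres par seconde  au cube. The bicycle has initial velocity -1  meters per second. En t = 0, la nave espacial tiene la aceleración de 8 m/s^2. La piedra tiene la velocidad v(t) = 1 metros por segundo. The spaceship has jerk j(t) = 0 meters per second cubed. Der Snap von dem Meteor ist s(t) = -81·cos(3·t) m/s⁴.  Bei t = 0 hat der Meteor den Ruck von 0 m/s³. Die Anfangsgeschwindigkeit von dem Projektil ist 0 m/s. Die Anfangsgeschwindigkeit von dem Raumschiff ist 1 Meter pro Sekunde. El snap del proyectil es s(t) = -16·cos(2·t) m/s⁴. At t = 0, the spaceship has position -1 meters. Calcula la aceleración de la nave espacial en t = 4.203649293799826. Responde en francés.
Nous devons trouver la primitive de notre équation du jerk j(t) = 0 1 fois. La primitive du jerk, avec a(0) = 8, donne l'accélération: a(t) = 8. Nous avons l'accélération a(t) = 8. En substituant t = 4.203649293799826: a(4.203649293799826) = 8.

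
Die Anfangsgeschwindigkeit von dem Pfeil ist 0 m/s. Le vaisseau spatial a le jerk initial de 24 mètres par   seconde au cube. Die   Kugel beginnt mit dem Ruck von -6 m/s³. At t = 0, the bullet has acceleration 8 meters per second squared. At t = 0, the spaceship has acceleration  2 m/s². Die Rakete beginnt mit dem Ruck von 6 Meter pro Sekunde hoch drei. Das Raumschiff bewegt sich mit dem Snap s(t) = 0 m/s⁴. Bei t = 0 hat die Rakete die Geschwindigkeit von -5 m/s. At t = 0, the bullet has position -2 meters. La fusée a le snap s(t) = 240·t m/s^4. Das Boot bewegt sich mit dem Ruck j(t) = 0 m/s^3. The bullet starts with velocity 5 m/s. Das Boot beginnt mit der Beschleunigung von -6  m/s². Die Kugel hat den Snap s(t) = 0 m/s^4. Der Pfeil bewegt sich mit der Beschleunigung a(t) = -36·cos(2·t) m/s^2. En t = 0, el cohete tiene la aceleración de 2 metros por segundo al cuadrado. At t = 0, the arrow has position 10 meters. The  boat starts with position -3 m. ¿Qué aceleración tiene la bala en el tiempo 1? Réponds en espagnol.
Necesitamos integrar nuestra ecuación del snap s(t) = 0 2 veces. Integrando el snap y usando la condición inicial j(0) = -6, obtenemos j(t) = -6. La antiderivada de la sacudida es la aceleración. Usando a(0) = 8, obtenemos a(t) = 8 - 6·t. Usando a(t) = 8 - 6·t y sustituyendo t = 1, encontramos a = 2.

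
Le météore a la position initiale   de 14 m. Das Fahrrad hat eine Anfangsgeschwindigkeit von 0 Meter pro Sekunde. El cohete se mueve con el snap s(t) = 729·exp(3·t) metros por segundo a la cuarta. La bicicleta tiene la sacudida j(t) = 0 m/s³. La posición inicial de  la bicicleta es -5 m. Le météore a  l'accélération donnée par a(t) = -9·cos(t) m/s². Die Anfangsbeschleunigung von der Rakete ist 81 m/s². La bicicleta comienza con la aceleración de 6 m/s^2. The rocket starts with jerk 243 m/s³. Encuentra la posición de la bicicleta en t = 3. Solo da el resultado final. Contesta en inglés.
The position at t = 3 is x = 22.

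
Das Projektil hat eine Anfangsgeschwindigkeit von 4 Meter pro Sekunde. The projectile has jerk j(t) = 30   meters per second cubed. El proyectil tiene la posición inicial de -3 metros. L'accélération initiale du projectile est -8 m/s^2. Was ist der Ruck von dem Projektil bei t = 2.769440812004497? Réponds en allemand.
Aus der Gleichung für den Ruck j(t) = 30, setzen wir t = 2.769440812004497 ein und erhalten j = 30.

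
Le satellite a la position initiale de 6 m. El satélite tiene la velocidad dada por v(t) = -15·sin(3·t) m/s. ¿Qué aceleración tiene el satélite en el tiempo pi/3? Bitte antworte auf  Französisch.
Pour résoudre ceci, nous devons prendre 1 dérivée de notre équation de la vitesse v(t) = -15·sin(3·t). La dérivée de la vitesse donne l'accélération: a(t) = -45·cos(3·t). De l'équation de l'accélération a(t) = -45·cos(3·t), nous substituons t = pi/3 pour obtenir a = 45.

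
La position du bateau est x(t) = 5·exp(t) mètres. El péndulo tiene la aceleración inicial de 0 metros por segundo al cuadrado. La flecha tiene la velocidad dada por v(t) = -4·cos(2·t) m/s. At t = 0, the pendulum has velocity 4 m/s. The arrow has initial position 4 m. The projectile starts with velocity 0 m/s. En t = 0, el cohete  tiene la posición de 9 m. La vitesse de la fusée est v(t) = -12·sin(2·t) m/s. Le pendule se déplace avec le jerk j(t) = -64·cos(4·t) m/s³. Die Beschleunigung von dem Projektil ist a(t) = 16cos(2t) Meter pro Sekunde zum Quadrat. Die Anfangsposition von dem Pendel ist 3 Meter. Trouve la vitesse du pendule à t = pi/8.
En partant du jerk j(t) = -64·cos(4·t), nous prenons 2 intégrales. En prenant ∫j(t)dt et en appliquant a(0) = 0, nous trouvons a(t) = -16·sin(4·t). En prenant ∫a(t)dt et en appliquant v(0) = 4, nous trouvons v(t) = 4·cos(4·t). De l'équation de la vitesse v(t) = 4·cos(4·t), nous substituons t = pi/8 pour obtenir v = 0.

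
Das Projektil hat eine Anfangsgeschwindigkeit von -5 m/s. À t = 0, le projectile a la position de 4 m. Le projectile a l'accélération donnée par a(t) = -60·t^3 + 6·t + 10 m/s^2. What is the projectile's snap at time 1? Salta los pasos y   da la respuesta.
The snap at t = 1 is s = -360.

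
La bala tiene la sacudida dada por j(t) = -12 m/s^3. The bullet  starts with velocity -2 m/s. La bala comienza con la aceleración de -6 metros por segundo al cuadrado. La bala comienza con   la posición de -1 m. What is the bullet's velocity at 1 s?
To find the answer, we compute 2 integrals of j(t) = -12. Finding the integral of j(t) and using a(0) = -6: a(t) = -12·t - 6. The antiderivative of acceleration, with v(0) = -2, gives velocity: v(t) = -6·t^2 - 6·t - 2. We have velocity v(t) = -6·t^2 - 6·t - 2. Substituting t = 1: v(1) = -14.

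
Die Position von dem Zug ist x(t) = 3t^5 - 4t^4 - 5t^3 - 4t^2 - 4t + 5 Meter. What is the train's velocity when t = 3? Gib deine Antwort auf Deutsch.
Ausgehend von der Position x(t) = 3·t^5 - 4·t^4 - 5·t^3 - 4·t^2 - 4·t + 5, nehmen wir 1 Ableitung. Mit d/dt von x(t) finden wir v(t) = 15·t^4 - 16·t^3 - 15·t^2 - 8·t - 4. Mit v(t) = 15·t^4 - 16·t^3 - 15·t^2 - 8·t - 4 und Einsetzen von t = 3, finden wir v = 620.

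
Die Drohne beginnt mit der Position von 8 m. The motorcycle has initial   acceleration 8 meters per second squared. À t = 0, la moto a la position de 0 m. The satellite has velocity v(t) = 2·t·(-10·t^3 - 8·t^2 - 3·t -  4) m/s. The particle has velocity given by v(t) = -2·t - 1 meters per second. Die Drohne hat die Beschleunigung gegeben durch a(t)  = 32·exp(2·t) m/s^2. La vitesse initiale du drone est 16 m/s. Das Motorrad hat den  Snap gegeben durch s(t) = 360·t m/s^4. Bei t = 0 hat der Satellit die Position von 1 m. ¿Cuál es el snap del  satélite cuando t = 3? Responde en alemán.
Um dies zu lösen, müssen wir 3 Ableitungen unserer Gleichung für die Geschwindigkeit v(t) = 2·t·(-10·t^3 - 8·t^2 - 3·t - 4) nehmen. Mit d/dt von v(t) finden wir a(t) = -20·t^3 - 16·t^2 + 2·t·(-30·t^2 - 16·t - 3) - 6·t - 8. Mit d/dt von a(t) finden wir j(t) = -120·t^2 + 2·t·(-60·t - 16) - 64·t - 12. Mit d/dt von j(t) finden wir s(t) = -480·t - 96. Mit s(t) = -480·t - 96 und Einsetzen von t = 3, finden wir s = -1536.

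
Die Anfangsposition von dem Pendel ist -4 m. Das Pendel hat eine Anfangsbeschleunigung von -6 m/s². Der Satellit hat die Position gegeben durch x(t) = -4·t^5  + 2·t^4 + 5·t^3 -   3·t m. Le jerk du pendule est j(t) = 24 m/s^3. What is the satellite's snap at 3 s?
Starting from position x(t) = -4·t^5 + 2·t^4 + 5·t^3 - 3·t, we take 4 derivatives. The derivative of position gives velocity: v(t) = -20·t^4 + 8·t^3 + 15·t^2 - 3. The derivative of velocity gives acceleration: a(t) = -80·t^3 + 24·t^2 + 30·t. Differentiating acceleration, we get jerk: j(t) = -240·t^2 + 48·t + 30. Differentiating jerk, we get snap: s(t) = 48 - 480·t. From the given snap equation s(t) = 48 - 480·t, we substitute t = 3 to get s = -1392.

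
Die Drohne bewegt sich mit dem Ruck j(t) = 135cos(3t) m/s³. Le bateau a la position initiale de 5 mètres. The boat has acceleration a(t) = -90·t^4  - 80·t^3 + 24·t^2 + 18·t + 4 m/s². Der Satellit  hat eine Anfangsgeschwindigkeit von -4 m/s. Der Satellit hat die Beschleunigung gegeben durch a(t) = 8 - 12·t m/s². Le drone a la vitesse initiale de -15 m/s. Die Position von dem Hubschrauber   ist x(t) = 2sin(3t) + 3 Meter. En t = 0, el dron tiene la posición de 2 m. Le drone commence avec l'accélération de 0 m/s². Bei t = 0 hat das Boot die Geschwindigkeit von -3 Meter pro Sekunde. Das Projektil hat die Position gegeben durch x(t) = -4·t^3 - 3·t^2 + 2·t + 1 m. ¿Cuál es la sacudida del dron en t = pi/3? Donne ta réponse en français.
De l'équation du jerk j(t) = 135·cos(3·t), nous substituons t = pi/3 pour obtenir j = -135.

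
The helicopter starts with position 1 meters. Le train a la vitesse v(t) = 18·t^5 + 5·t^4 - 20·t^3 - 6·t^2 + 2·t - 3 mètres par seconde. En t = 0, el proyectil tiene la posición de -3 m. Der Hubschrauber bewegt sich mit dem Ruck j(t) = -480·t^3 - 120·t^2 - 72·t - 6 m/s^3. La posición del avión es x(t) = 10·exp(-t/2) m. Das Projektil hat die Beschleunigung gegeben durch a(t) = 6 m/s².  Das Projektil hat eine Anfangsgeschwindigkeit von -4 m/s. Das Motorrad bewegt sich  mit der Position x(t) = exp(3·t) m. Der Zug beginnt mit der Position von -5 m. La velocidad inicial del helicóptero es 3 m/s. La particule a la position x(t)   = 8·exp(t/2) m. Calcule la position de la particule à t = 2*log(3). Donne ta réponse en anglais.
We have position x(t) = 8·exp(t/2). Substituting t = 2*log(3): x(2*log(3)) = 24.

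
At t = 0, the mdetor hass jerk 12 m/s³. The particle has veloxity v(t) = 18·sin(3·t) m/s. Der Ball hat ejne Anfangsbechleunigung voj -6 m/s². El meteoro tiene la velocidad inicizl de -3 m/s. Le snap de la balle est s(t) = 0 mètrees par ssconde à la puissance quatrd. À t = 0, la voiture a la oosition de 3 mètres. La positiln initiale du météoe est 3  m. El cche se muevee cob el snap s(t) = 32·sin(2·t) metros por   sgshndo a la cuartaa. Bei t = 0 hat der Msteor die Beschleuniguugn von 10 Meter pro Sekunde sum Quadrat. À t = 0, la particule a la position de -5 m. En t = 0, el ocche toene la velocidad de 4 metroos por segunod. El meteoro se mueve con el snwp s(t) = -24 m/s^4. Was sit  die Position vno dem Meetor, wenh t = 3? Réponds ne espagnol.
Partiendo del snap s(t) = -24, tomamos 4 integrales. La integral del snap es la sacudida. Usando j(0) = 12, obtenemos j(t) = 12 - 24·t. La integral de la sacudida es la aceleración. Usando a(0) = 10, obtenemos a(t) = -12·t^2 + 12·t + 10. Tomando ∫a(t)dt y aplicando v(0) = -3, encontramos v(t) = -4·t^3 + 6·t^2 + 10·t - 3. Tomando ∫v(t)dt y aplicando x(0) = 3, encontramos x(t) = -t^4 + 2·t^3 + 5·t^2 - 3·t + 3. Usando x(t) = -t^4 + 2·t^3 + 5·t^2 - 3·t + 3 y sustituyendo t = 3, encontramos x = 12.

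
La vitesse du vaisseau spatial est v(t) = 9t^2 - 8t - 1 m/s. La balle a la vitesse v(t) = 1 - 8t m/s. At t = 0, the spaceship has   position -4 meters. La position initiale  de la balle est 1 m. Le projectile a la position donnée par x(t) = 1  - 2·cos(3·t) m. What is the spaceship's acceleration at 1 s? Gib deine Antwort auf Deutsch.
Ausgehend von der Geschwindigkeit v(t) = 9·t^2 - 8·t - 1, nehmen wir 1 Ableitung. Die Ableitung von der Geschwindigkeit ergibt die Beschleunigung: a(t) = 18·t - 8. Wir haben die Beschleunigung a(t) = 18·t - 8. Durch Einsetzen von t = 1: a(1) = 10.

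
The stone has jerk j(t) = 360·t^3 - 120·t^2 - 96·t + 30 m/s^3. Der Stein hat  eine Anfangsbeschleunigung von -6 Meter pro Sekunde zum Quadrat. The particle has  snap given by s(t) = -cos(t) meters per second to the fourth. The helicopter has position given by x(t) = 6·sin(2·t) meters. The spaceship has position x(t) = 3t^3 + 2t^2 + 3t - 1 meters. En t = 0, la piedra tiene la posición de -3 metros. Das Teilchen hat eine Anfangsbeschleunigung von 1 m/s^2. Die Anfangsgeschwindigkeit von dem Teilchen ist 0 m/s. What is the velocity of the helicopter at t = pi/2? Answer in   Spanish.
Para resolver esto, necesitamos tomar 1 derivada de nuestra ecuación de la posición x(t) = 6·sin(2·t). La derivada de la posición da la velocidad: v(t) = 12·cos(2·t). Usando v(t) = 12·cos(2·t) y sustituyendo t = pi/2, encontramos v = -12.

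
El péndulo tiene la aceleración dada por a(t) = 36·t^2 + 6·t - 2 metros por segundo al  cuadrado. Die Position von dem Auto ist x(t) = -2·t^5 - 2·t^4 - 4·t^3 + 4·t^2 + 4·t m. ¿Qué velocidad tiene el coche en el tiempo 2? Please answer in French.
En partant de la position x(t) = -2·t^5 - 2·t^4 - 4·t^3 + 4·t^2 + 4·t, nous prenons 1 dérivée. La dérivée de la position donne la vitesse: v(t) = -10·t^4 - 8·t^3 - 12·t^2 + 8·t + 4. De l'équation de la vitesse v(t) = -10·t^4 - 8·t^3 - 12·t^2 + 8·t + 4, nous substituons t = 2 pour obtenir v = -252.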